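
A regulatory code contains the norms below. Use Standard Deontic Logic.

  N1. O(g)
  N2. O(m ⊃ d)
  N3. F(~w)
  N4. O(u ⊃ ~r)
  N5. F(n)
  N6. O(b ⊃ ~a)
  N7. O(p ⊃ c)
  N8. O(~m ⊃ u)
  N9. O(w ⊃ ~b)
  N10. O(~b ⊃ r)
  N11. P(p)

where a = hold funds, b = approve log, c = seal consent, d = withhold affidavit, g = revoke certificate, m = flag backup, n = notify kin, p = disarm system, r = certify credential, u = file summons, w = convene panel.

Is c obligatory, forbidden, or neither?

Premise 7 is O(p ⊃ c), but O(p) is not derivable from the premises (the permission P(p) asserts only ~O(~p), not O(p)), so it does not yield O(c).
No premise or chain of K-axiom applications forces O(c), and none forces O(~c). So c is neither obligatory nor forbidden under these norms.

Neither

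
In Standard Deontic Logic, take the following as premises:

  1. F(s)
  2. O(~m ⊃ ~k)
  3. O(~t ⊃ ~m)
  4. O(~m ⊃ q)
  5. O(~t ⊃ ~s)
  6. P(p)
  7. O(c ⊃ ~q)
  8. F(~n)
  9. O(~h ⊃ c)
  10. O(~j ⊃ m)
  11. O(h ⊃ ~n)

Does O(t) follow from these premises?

Yes

F(~n) at premise 8 means O(n).
The contrapositive of premise 11 (O(h ⊃ ~n)) is O(n ⊃ ~h), and O(n) is already established, so O(~h).
Premise 9 is O(~h ⊃ c); since O(~h), deontic closure gives O(c).
With premise 7, O(c ⊃ ~q), the K-axiom yields O(~q).
Premise 4, O(~m ⊃ q), contraposes to O(~q ⊃ m); with O(~q) we get O(m).
Premise 3, O(~t ⊃ ~m), contraposes to O(m ⊃ t); with O(m) we get O(t).
Premises 1, 2, 5, 6, 10 do not contribute to this derivation.
So O(t) follows.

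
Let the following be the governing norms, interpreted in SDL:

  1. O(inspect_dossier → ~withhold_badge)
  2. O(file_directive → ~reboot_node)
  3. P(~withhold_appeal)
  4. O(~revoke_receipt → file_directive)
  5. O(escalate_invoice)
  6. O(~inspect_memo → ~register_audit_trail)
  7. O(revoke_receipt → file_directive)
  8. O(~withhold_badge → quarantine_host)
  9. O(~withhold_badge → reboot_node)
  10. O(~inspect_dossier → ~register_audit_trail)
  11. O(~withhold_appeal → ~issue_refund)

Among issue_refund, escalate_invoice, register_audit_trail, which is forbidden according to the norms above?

register_audit_trail

Premises 4 and 7 are O(~revoke_receipt → file_directive) and O(revoke_receipt → file_directive); every ideal world satisfies ~revoke_receipt or revoke_receipt, so in either case file_directive holds — hence O(file_directive).
Premise 2 is O(file_directive → ~reboot_node); since O(file_directive), deontic closure gives O(~reboot_node).
The contrapositive of premise 9 (O(~withhold_badge → reboot_node)) is O(~reboot_node → withhold_badge), and O(~reboot_node) is already established, so O(withhold_badge).
Premise 1, O(inspect_dossier → ~withhold_badge), contraposes to O(withhold_badge → ~inspect_dossier); with O(withhold_badge) we get O(~inspect_dossier).
Applying K to premise 10 (O(~inspect_dossier → ~register_audit_trail)) and O(~inspect_dossier) yields O(~register_audit_trail).
So O(~register_audit_trail) holds, i.e. register_audit_trail is forbidden. None of the other listed options is forbidden under the premises.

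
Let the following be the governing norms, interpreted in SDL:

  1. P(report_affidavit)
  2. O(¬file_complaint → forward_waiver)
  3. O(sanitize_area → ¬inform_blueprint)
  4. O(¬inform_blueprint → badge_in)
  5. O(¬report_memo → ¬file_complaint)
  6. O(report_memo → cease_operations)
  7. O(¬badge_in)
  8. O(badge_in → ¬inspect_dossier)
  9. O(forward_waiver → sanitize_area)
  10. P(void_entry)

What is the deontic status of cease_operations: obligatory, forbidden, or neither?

Obligatory

From premise 7 we have O(¬badge_in).
Premise 4, O(¬inform_blueprint → badge_in), contraposes to O(¬badge_in → inform_blueprint); with O(¬badge_in) we get O(inform_blueprint).
Premise 3 is O(sanitize_area → ¬inform_blueprint); contrapositively O(inform_blueprint → ¬sanitize_area). Since O(inform_blueprint) holds, K gives O(¬sanitize_area).
Premise 9, O(forward_waiver → sanitize_area), contraposes to O(¬sanitize_area → ¬forward_waiver); with O(¬sanitize_area) we get O(¬forward_waiver).
Premise 2 is O(¬file_complaint → forward_waiver); contrapositively O(¬forward_waiver → file_complaint). Since O(¬forward_waiver) holds, K gives O(file_complaint).
The contrapositive of premise 5 (O(¬report_memo → ¬file_complaint)) is O(file_complaint → report_memo), and O(file_complaint) is already established, so O(report_memo).
With premise 6, O(report_memo → cease_operations), the K-axiom yields O(cease_operations).
Premises 1, 8, 10 do not contribute to this derivation.
Hence cease_operations is obligatory.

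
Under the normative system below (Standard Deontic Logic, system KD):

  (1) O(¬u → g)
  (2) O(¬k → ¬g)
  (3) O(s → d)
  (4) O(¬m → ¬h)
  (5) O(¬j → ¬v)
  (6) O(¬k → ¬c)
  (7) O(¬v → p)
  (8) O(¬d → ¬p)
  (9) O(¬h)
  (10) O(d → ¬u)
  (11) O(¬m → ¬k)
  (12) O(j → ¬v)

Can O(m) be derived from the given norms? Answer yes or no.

Premises 5 and 12 cover both cases: O(¬j → ¬v) and O(j → ¬v). Since ¬j ∨ j is a tautology, O(¬v) follows.
Premise 7 is O(¬v → p); since O(¬v), deontic closure gives O(p).
Premise 8 is O(¬d → ¬p); contrapositively O(p → d). Since O(p) holds, K gives O(d).
From O(d) and premise 10, O(d → ¬u), we obtain O(¬u).
Premise 1 is O(¬u → g); since O(¬u), deontic closure gives O(g).
Premise 2 is O(¬k → ¬g); contrapositively O(g → k). Since O(g) holds, K gives O(k).
The contrapositive of premise 11 (O(¬m → ¬k)) is O(k → m), and O(k) is already established, so O(m).
Premises 3, 4, 6, 9 do not contribute to this derivation.
So O(m) follows.

Yes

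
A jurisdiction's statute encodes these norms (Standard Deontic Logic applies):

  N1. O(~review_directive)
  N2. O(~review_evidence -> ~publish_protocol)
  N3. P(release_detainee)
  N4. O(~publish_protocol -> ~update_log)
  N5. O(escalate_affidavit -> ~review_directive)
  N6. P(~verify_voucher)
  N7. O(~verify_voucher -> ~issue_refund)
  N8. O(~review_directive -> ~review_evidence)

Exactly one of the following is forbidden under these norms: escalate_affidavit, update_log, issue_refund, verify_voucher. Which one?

Premise 1 states O(~review_directive) outright.
From O(~review_directive) and premise 8, O(~review_directive -> ~review_evidence), we obtain O(~review_evidence).
Premise 2 is O(~review_evidence -> ~publish_protocol); since O(~review_evidence), deontic closure gives O(~publish_protocol).
Applying K to premise 4 (O(~publish_protocol -> ~update_log)) and O(~publish_protocol) yields O(~update_log).
So O(~update_log) holds, i.e. update_log is forbidden. None of the other listed options is forbidden under the premises.

update_log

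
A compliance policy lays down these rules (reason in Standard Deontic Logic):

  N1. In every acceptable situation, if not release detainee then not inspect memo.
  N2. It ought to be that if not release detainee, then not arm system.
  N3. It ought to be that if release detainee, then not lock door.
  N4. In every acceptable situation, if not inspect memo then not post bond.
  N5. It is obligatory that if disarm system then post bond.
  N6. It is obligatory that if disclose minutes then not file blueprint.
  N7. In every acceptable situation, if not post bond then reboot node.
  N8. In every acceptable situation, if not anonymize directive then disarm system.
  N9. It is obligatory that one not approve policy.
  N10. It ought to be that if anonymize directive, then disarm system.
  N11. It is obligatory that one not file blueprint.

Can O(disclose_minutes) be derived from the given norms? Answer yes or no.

Premise 6 is O(disclose_minutes → ¬file_blueprint); even if O(¬file_blueprint) held, inferring O(disclose_minutes) would be affirming the consequent — invalid.
No other premise forces O(disclose_minutes). An ideal world satisfying every premise can still have disclose_minutes false, so O(disclose_minutes) is not derivable.

No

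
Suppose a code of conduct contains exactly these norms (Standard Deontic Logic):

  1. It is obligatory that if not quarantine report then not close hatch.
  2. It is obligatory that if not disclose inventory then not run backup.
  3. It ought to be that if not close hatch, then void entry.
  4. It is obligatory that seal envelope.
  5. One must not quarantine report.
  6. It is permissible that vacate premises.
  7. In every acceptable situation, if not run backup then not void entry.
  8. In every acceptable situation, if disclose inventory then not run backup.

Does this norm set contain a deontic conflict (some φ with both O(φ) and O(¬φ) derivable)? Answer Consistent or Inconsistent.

Premises 2 and 8 are O(¬disclose_inventory → ¬run_backup) and O(disclose_inventory → ¬run_backup); every ideal world satisfies ¬disclose_inventory or disclose_inventory, so in either case ¬run_backup holds — hence O(¬run_backup).
Premise 7 is O(¬run_backup → ¬void_entry); since O(¬run_backup), deontic closure gives O(¬void_entry).
The contrapositive of premise 3 (O(¬close_hatch → void_entry)) is O(¬void_entry → close_hatch), and O(¬void_entry) is already established, so O(close_hatch).
The contrapositive of premise 1 (O(¬quarantine_report → ¬close_hatch)) is O(close_hatch → quarantine_report), and O(close_hatch) is already established, so O(quarantine_report).
Yet premise 5 is F(quarantine_report), i.e. O(¬quarantine_report).
We now have both O(quarantine_report) and O(¬quarantine_report) — quarantine_report is simultaneously obligatory and forbidden, violating the D-axiom.

Inconsistent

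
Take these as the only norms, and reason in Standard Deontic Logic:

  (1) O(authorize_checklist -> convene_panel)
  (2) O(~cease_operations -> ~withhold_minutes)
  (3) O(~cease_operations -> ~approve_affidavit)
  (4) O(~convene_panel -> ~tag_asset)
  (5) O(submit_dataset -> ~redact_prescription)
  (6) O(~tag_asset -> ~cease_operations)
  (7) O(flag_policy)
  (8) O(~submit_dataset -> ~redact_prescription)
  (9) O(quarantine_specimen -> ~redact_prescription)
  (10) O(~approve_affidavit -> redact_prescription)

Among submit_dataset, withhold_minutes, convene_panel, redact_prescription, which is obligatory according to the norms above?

Premises 5 and 8 cover both cases: O(submit_dataset -> ~redact_prescription) and O(~submit_dataset -> ~redact_prescription). Since submit_dataset ∨ ~submit_dataset is a tautology, O(~redact_prescription) follows.
Premise 10 is O(~approve_affidavit -> redact_prescription); contrapositively O(~redact_prescription -> approve_affidavit). Since O(~redact_prescription) holds, K gives O(approve_affidavit).
Premise 3 is O(~cease_operations -> ~approve_affidavit); contrapositively O(approve_affidavit -> cease_operations). Since O(approve_affidavit) holds, K gives O(cease_operations).
The contrapositive of premise 6 (O(~tag_asset -> ~cease_operations)) is O(cease_operations -> tag_asset), and O(cease_operations) is already established, so O(tag_asset).
Premise 4, O(~convene_panel -> ~tag_asset), contraposes to O(tag_asset -> convene_panel); with O(tag_asset) we get O(convene_panel).
So O(convene_panel) holds — convene_panel is obligatory. None of the other listed options is made obligatory by any chain of premises.

convene_panel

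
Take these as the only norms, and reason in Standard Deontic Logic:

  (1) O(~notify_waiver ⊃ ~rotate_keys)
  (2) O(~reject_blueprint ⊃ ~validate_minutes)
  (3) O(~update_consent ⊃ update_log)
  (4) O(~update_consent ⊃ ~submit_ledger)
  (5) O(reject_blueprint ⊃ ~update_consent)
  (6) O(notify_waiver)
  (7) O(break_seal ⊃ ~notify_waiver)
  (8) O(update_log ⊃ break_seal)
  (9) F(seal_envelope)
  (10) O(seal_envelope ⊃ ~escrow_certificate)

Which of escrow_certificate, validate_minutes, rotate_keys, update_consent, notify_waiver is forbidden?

validate_minutes

Premise 6 gives O(notify_waiver).
Premise 7 is O(break_seal ⊃ ~notify_waiver); contrapositively O(notify_waiver ⊃ ~break_seal). Since O(notify_waiver) holds, K gives O(~break_seal).
The contrapositive of premise 8 (O(update_log ⊃ break_seal)) is O(~break_seal ⊃ ~update_log), and O(~break_seal) is already established, so O(~update_log).
Premise 3, O(~update_consent ⊃ update_log), contraposes to O(~update_log ⊃ update_consent); with O(~update_log) we get O(update_consent).
Premise 5, O(reject_blueprint ⊃ ~update_consent), contraposes to O(update_consent ⊃ ~reject_blueprint); with O(update_consent) we get O(~reject_blueprint).
Applying K to premise 2 (O(~reject_blueprint ⊃ ~validate_minutes)) and O(~reject_blueprint) yields O(~validate_minutes).
So O(~validate_minutes) holds, i.e. validate_minutes is forbidden. None of the other listed options is forbidden under the premises.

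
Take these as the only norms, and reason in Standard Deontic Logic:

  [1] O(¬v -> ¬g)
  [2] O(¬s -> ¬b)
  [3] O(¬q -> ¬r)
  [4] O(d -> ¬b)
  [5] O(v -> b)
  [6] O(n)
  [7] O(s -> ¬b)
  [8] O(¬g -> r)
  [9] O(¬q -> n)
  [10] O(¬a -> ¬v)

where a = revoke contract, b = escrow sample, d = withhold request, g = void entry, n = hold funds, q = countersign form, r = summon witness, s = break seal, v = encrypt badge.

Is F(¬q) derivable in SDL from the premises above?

Yes

Premises 2 and 7 are O(¬s -> ¬b) and O(s -> ¬b); every ideal world satisfies ¬s or s, so in either case ¬b holds — hence O(¬b).
The contrapositive of premise 5 (O(v -> b)) is O(¬b -> ¬v), and O(¬b) is already established, so O(¬v).
Premise 1 is O(¬v -> ¬g); since O(¬v), deontic closure gives O(¬g).
From O(¬g) and premise 8, O(¬g -> r), we obtain O(r).
Premise 3, O(¬q -> ¬r), contraposes to O(r -> q); with O(r) we get O(q).
Premises 4, 6, 9, 10 do not contribute to this derivation.
So O(q) holds, i.e. F(¬q). The claim follows.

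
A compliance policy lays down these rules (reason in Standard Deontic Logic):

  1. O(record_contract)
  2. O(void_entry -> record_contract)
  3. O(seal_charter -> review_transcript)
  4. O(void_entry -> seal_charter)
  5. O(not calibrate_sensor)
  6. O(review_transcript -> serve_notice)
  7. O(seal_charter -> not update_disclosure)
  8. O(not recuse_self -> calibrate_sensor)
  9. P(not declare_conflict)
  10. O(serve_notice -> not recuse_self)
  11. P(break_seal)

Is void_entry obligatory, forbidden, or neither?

Forbidden

Premise 5 states O(not calibrate_sensor) outright.
The contrapositive of premise 8 (O(not recuse_self -> calibrate_sensor)) is O(not calibrate_sensor -> recuse_self), and O(not calibrate_sensor) is already established, so O(recuse_self).
Premise 10, O(serve_notice -> not recuse_self), contraposes to O(recuse_self -> not serve_notice); with O(recuse_self) we get O(not serve_notice).
The contrapositive of premise 6 (O(review_transcript -> serve_notice)) is O(not serve_notice -> not review_transcript), and O(not serve_notice) is already established, so O(not review_transcript).
The contrapositive of premise 3 (O(seal_charter -> review_transcript)) is O(not review_transcript -> not seal_charter), and O(not review_transcript) is already established, so O(not seal_charter).
The contrapositive of premise 4 (O(void_entry -> seal_charter)) is O(not seal_charter -> not void_entry), and O(not seal_charter) is already established, so O(not void_entry).
Premises 1, 2, 7, 9, 11 do not contribute to this derivation.
Thus O(not void_entry), which is F(void_entry): void_entry is forbidden.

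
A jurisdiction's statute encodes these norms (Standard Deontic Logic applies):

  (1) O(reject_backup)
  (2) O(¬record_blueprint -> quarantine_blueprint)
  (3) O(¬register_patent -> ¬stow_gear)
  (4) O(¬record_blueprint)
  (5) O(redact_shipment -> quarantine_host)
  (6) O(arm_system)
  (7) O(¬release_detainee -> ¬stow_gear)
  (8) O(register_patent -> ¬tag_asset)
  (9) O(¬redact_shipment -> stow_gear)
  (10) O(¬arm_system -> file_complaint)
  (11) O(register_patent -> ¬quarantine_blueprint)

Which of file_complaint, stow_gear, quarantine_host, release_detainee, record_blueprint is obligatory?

quarantine_host

From premise 4 we have O(¬record_blueprint).
Applying K to premise 2 (O(¬record_blueprint -> quarantine_blueprint)) and O(¬record_blueprint) yields O(quarantine_blueprint).
Premise 11 is O(register_patent -> ¬quarantine_blueprint); contrapositively O(quarantine_blueprint -> ¬register_patent). Since O(quarantine_blueprint) holds, K gives O(¬register_patent).
Applying K to premise 3 (O(¬register_patent -> ¬stow_gear)) and O(¬register_patent) yields O(¬stow_gear).
Premise 9 is O(¬redact_shipment -> stow_gear); contrapositively O(¬stow_gear -> redact_shipment). Since O(¬stow_gear) holds, K gives O(redact_shipment).
From O(redact_shipment) and premise 5, O(redact_shipment -> quarantine_host), we obtain O(quarantine_host).
So O(quarantine_host) holds — quarantine_host is obligatory. None of the other listed options is made obligatory by any chain of premises.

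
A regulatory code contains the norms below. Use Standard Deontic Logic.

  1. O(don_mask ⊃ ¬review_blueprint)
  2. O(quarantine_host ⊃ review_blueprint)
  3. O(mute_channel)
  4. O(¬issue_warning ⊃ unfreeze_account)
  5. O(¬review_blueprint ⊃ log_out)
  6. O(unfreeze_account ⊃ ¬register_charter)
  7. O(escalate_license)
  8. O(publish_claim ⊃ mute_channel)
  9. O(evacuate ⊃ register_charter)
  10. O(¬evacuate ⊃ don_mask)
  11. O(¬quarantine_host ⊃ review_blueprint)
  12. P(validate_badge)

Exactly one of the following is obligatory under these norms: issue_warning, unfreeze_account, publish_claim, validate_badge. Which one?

Premises 11 and 2 cover both cases: O(¬quarantine_host ⊃ review_blueprint) and O(quarantine_host ⊃ review_blueprint). Since ¬quarantine_host ∨ quarantine_host is a tautology, O(review_blueprint) follows.
Premise 1 is O(don_mask ⊃ ¬review_blueprint); contrapositively O(review_blueprint ⊃ ¬don_mask). Since O(review_blueprint) holds, K gives O(¬don_mask).
Premise 10, O(¬evacuate ⊃ don_mask), contraposes to O(¬don_mask ⊃ evacuate); with O(¬don_mask) we get O(evacuate).
With premise 9, O(evacuate ⊃ register_charter), the K-axiom yields O(register_charter).
Premise 6, O(unfreeze_account ⊃ ¬register_charter), contraposes to O(register_charter ⊃ ¬unfreeze_account); with O(register_charter) we get O(¬unfreeze_account).
The contrapositive of premise 4 (O(¬issue_warning ⊃ unfreeze_account)) is O(¬unfreeze_account ⊃ issue_warning), and O(¬unfreeze_account) is already established, so O(issue_warning).
So O(issue_warning) holds — issue_warning is obligatory. None of the other listed options is made obligatory by any chain of premises.

issue_warning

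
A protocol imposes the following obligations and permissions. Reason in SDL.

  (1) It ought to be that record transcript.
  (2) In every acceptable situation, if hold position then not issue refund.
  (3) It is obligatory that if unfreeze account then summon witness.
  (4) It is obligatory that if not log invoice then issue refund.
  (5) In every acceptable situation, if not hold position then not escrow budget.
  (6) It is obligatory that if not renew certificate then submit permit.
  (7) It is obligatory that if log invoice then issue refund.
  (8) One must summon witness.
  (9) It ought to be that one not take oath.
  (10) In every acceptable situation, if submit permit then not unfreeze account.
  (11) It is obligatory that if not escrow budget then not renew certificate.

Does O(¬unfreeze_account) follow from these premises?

Yes

Premises 7 and 4 are O(log_invoice → issue_refund) and O(¬log_invoice → issue_refund); every ideal world satisfies log_invoice or ¬log_invoice, so in either case issue_refund holds — hence O(issue_refund).
Premise 2, O(hold_position → ¬issue_refund), contraposes to O(issue_refund → ¬hold_position); with O(issue_refund) we get O(¬hold_position).
Applying K to premise 5 (O(¬hold_position → ¬escrow_budget)) and O(¬hold_position) yields O(¬escrow_budget).
From O(¬escrow_budget) and premise 11, O(¬escrow_budget → ¬renew_certificate), we obtain O(¬renew_certificate).
Premise 6 is O(¬renew_certificate → submit_permit); since O(¬renew_certificate), deontic closure gives O(submit_permit).
With premise 10, O(submit_permit → ¬unfreeze_account), the K-axiom yields O(¬unfreeze_account).
Premises 1, 3, 8, 9 do not contribute to this derivation.
So O(¬unfreeze_account) follows.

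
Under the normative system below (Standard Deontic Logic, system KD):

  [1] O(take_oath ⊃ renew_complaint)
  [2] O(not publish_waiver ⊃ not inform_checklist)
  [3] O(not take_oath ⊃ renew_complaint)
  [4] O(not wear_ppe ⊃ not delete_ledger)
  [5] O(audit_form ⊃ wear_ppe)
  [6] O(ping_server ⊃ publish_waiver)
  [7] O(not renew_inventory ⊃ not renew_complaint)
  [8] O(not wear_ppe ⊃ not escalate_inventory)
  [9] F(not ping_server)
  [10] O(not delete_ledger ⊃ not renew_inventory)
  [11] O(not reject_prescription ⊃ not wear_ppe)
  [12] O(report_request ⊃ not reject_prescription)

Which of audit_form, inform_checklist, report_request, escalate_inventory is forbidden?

Premises 1 and 3 are O(take_oath ⊃ renew_complaint) and O(not take_oath ⊃ renew_complaint); every ideal world satisfies take_oath or not take_oath, so in either case renew_complaint holds — hence O(renew_complaint).
The contrapositive of premise 7 (O(not renew_inventory ⊃ not renew_complaint)) is O(renew_complaint ⊃ renew_inventory), and O(renew_complaint) is already established, so O(renew_inventory).
The contrapositive of premise 10 (O(not delete_ledger ⊃ not renew_inventory)) is O(renew_inventory ⊃ delete_ledger), and O(renew_inventory) is already established, so O(delete_ledger).
Premise 4 is O(not wear_ppe ⊃ not delete_ledger); contrapositively O(delete_ledger ⊃ wear_ppe). Since O(delete_ledger) holds, K gives O(wear_ppe).
The contrapositive of premise 11 (O(not reject_prescription ⊃ not wear_ppe)) is O(wear_ppe ⊃ reject_prescription), and O(wear_ppe) is already established, so O(reject_prescription).
Premise 12 is O(report_request ⊃ not reject_prescription); contrapositively O(reject_prescription ⊃ not report_request). Since O(reject_prescription) holds, K gives O(not report_request).
So O(not report_request) holds, i.e. report_request is forbidden. None of the other listed options is forbidden under the premises.

report_request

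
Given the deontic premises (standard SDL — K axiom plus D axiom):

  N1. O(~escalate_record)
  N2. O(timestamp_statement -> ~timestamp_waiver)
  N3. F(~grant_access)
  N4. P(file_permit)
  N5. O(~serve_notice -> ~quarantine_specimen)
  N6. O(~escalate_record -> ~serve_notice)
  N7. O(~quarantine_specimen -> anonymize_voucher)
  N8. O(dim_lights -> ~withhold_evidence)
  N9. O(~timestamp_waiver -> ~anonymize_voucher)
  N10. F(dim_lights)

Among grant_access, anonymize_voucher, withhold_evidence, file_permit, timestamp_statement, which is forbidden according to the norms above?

timestamp_statement

Premise 1 states O(~escalate_record) outright.
With premise 6, O(~escalate_record -> ~serve_notice), the K-axiom yields O(~serve_notice).
Premise 5 is O(~serve_notice -> ~quarantine_specimen); since O(~serve_notice), deontic closure gives O(~quarantine_specimen).
Premise 7 is O(~quarantine_specimen -> anonymize_voucher); since O(~quarantine_specimen), deontic closure gives O(anonymize_voucher).
The contrapositive of premise 9 (O(~timestamp_waiver -> ~anonymize_voucher)) is O(anonymize_voucher -> timestamp_waiver), and O(anonymize_voucher) is already established, so O(timestamp_waiver).
The contrapositive of premise 2 (O(timestamp_statement -> ~timestamp_waiver)) is O(timestamp_waiver -> ~timestamp_statement), and O(timestamp_waiver) is already established, so O(~timestamp_statement).
So O(~timestamp_statement) holds, i.e. timestamp_statement is forbidden. None of the other listed options is forbidden under the premises.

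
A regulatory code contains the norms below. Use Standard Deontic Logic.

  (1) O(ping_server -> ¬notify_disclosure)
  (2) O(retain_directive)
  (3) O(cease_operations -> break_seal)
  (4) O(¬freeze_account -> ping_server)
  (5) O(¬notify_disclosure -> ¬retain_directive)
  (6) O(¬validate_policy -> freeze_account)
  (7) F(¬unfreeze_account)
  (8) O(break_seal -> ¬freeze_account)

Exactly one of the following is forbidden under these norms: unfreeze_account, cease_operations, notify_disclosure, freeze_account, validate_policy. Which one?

cease_operations

Premise 2 states O(retain_directive) outright.
The contrapositive of premise 5 (O(¬notify_disclosure -> ¬retain_directive)) is O(retain_directive -> notify_disclosure), and O(retain_directive) is already established, so O(notify_disclosure).
Premise 1 is O(ping_server -> ¬notify_disclosure); contrapositively O(notify_disclosure -> ¬ping_server). Since O(notify_disclosure) holds, K gives O(¬ping_server).
Premise 4 is O(¬freeze_account -> ping_server); contrapositively O(¬ping_server -> freeze_account). Since O(¬ping_server) holds, K gives O(freeze_account).
Premise 8, O(break_seal -> ¬freeze_account), contraposes to O(freeze_account -> ¬break_seal); with O(freeze_account) we get O(¬break_seal).
Premise 3 is O(cease_operations -> break_seal); contrapositively O(¬break_seal -> ¬cease_operations). Since O(¬break_seal) holds, K gives O(¬cease_operations).
So O(¬cease_operations) holds, i.e. cease_operations is forbidden. None of the other listed options is forbidden under the premises.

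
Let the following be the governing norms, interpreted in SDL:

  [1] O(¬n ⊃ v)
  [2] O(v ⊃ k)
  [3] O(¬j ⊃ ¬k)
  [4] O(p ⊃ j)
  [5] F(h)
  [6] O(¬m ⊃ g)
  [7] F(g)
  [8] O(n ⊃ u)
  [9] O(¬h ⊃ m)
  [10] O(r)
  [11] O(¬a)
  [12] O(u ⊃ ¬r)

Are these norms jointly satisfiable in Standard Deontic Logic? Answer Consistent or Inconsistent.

Premise 6 is O(¬m ⊃ g), but O(¬m) is not derivable from the premises, so it does not yield O(g).
So O(g) is not derivable, and the apparent clash with O(¬g) does not arise.
A world satisfying every obligation exists (e.g. a=false, g=false, h=false, j=true, k=true, m=true, n=false, p=false, r=true, u=false, v=true); no atom is both obligatory and forbidden, so the set is consistent.

Consistent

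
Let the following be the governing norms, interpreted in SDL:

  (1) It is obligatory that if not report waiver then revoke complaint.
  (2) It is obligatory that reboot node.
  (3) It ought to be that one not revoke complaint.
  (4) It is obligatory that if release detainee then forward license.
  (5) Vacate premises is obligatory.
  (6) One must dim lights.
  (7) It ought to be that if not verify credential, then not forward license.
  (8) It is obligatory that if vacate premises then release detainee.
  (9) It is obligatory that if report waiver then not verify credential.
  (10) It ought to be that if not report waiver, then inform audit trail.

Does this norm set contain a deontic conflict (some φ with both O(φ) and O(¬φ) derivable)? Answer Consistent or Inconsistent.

Premise 3 gives O(¬revoke_complaint).
Premise 1 is O(¬report_waiver → revoke_complaint); contrapositively O(¬revoke_complaint → report_waiver). Since O(¬revoke_complaint) holds, K gives O(report_waiver).
From O(report_waiver) and premise 9, O(report_waiver → ¬verify_credential), we obtain O(¬verify_credential).
With premise 7, O(¬verify_credential → ¬forward_license), the K-axiom yields O(¬forward_license).
Premise 4, O(release_detainee → forward_license), contraposes to O(¬forward_license → ¬release_detainee); with O(¬forward_license) we get O(¬release_detainee).
Premise 8, O(vacate_premises → release_detainee), contraposes to O(¬release_detainee → ¬vacate_premises); with O(¬release_detainee) we get O(¬vacate_premises).
However, premise 5 gives O(vacate_premises).
We now have both O(¬vacate_premises) and O(vacate_premises) — vacate_premises is simultaneously obligatory and forbidden, violating the D-axiom.

Inconsistent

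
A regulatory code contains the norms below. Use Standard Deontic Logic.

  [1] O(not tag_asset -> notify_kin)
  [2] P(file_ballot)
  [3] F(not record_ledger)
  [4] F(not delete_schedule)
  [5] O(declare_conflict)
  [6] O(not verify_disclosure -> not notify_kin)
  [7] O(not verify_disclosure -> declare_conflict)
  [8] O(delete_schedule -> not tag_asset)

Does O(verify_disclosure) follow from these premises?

Yes

Premise 4, F(not delete_schedule), is equivalent to O(delete_schedule).
Premise 8 is O(delete_schedule -> not tag_asset); since O(delete_schedule), deontic closure gives O(not tag_asset).
With premise 1, O(not tag_asset -> notify_kin), the K-axiom yields O(notify_kin).
The contrapositive of premise 6 (O(not verify_disclosure -> not notify_kin)) is O(notify_kin -> verify_disclosure), and O(notify_kin) is already established, so O(verify_disclosure).
Premises 2, 3, 5, 7 do not contribute to this derivation.
So O(verify_disclosure) follows.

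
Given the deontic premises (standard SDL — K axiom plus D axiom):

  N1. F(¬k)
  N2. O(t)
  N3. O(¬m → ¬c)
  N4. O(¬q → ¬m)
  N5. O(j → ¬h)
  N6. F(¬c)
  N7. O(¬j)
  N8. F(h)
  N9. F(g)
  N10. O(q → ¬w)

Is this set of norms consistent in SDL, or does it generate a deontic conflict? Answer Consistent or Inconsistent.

Premise 5 is O(j → ¬h); even if O(¬h) held, inferring O(j) would be affirming the consequent — invalid.
So O(j) is not derivable, and the apparent clash with O(¬j) does not arise.
A world satisfying every obligation exists (e.g. c=true, g=false, h=false, j=false, k=true, m=true, q=true, t=true, w=false); no atom is both obligatory and forbidden, so the set is consistent.

Consistent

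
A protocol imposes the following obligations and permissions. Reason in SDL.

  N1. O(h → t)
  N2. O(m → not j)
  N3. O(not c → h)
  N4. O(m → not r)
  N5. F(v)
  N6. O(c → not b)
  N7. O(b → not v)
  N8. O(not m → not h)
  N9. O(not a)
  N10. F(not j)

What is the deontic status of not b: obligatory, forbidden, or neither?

Obligatory

Premise 10, F(not j), is equivalent to O(j).
The contrapositive of premise 2 (O(m → not j)) is O(j → not m), and O(j) is already established, so O(not m).
Applying K to premise 8 (O(not m → not h)) and O(not m) yields O(not h).
Premise 3, O(not c → h), contraposes to O(not h → c); with O(not h) we get O(c).
From O(c) and premise 6, O(c → not b), we obtain O(not b).
Premises 1, 4, 5, 7, 9 do not contribute to this derivation.
Hence not b is obligatory.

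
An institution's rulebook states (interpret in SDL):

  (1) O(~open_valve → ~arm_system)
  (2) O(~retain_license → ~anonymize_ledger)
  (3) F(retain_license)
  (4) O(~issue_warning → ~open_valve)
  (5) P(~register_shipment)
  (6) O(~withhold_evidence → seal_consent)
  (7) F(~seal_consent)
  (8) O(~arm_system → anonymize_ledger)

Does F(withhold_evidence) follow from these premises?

No

Premise 6 is O(~withhold_evidence → seal_consent); even if O(seal_consent) held, inferring O(~withhold_evidence) would be affirming the consequent — invalid.
No other premise forces O(~withhold_evidence). An ideal world satisfying every premise can still have withhold_evidence true, so F(withhold_evidence) is not derivable.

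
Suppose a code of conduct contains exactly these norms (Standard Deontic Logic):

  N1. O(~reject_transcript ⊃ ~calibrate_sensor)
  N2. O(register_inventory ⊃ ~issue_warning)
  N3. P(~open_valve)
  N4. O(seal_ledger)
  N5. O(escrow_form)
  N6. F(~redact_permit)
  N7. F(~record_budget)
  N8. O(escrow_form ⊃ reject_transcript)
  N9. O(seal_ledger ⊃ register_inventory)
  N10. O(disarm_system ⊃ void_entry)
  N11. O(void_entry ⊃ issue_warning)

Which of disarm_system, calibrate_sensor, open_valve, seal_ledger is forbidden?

From premise 4 we have O(seal_ledger).
Applying K to premise 9 (O(seal_ledger ⊃ register_inventory)) and O(seal_ledger) yields O(register_inventory).
Applying K to premise 2 (O(register_inventory ⊃ ~issue_warning)) and O(register_inventory) yields O(~issue_warning).
The contrapositive of premise 11 (O(void_entry ⊃ issue_warning)) is O(~issue_warning ⊃ ~void_entry), and O(~issue_warning) is already established, so O(~void_entry).
Premise 10 is O(disarm_system ⊃ void_entry); contrapositively O(~void_entry ⊃ ~disarm_system). Since O(~void_entry) holds, K gives O(~disarm_system).
So O(~disarm_system) holds, i.e. disarm_system is forbidden. None of the other listed options is forbidden under the premises.

disarm_system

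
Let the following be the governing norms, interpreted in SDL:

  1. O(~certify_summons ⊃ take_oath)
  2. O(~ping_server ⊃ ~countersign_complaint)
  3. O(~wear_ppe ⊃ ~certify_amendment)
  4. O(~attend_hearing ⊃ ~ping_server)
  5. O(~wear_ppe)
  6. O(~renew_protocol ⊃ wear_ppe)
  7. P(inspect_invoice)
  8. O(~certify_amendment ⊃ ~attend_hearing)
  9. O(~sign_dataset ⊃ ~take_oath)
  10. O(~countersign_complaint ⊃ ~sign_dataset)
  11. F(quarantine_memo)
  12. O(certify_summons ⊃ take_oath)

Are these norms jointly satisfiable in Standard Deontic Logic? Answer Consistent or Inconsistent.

Inconsistent

Premises 12 and 1 cover both cases: O(certify_summons ⊃ take_oath) and O(~certify_summons ⊃ take_oath). Since certify_summons ∨ ~certify_summons is a tautology, O(take_oath) follows.
Premise 9 is O(~sign_dataset ⊃ ~take_oath); contrapositively O(take_oath ⊃ sign_dataset). Since O(take_oath) holds, K gives O(sign_dataset).
The contrapositive of premise 10 (O(~countersign_complaint ⊃ ~sign_dataset)) is O(sign_dataset ⊃ countersign_complaint), and O(sign_dataset) is already established, so O(countersign_complaint).
Premise 2 is O(~ping_server ⊃ ~countersign_complaint); contrapositively O(countersign_complaint ⊃ ping_server). Since O(countersign_complaint) holds, K gives O(ping_server).
Premise 4 is O(~attend_hearing ⊃ ~ping_server); contrapositively O(ping_server ⊃ attend_hearing). Since O(ping_server) holds, K gives O(attend_hearing).
The contrapositive of premise 8 (O(~certify_amendment ⊃ ~attend_hearing)) is O(attend_hearing ⊃ certify_amendment), and O(attend_hearing) is already established, so O(certify_amendment).
Premise 3 is O(~wear_ppe ⊃ ~certify_amendment); contrapositively O(certify_amendment ⊃ wear_ppe). Since O(certify_amendment) holds, K gives O(wear_ppe).
But premise 5 directly asserts O(~wear_ppe).
We now have both O(wear_ppe) and O(~wear_ppe) — wear_ppe is simultaneously obligatory and forbidden, violating the D-axiom.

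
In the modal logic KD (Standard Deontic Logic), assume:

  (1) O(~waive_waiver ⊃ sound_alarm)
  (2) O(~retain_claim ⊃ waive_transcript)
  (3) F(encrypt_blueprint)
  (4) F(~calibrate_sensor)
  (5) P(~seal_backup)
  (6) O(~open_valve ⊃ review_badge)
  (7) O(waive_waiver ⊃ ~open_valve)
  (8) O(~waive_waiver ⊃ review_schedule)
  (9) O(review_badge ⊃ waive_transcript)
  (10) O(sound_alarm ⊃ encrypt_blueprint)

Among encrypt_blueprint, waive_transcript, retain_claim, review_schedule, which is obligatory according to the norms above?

waive_transcript

Premise 3, F(encrypt_blueprint), is equivalent to O(~encrypt_blueprint).
Premise 10 is O(sound_alarm ⊃ encrypt_blueprint); contrapositively O(~encrypt_blueprint ⊃ ~sound_alarm). Since O(~encrypt_blueprint) holds, K gives O(~sound_alarm).
Premise 1 is O(~waive_waiver ⊃ sound_alarm); contrapositively O(~sound_alarm ⊃ waive_waiver). Since O(~sound_alarm) holds, K gives O(waive_waiver).
With premise 7, O(waive_waiver ⊃ ~open_valve), the K-axiom yields O(~open_valve).
Applying K to premise 6 (O(~open_valve ⊃ review_badge)) and O(~open_valve) yields O(review_badge).
From O(review_badge) and premise 9, O(review_badge ⊃ waive_transcript), we obtain O(waive_transcript).
So O(waive_transcript) holds — waive_transcript is obligatory. None of the other listed options is made obligatory by any chain of premises.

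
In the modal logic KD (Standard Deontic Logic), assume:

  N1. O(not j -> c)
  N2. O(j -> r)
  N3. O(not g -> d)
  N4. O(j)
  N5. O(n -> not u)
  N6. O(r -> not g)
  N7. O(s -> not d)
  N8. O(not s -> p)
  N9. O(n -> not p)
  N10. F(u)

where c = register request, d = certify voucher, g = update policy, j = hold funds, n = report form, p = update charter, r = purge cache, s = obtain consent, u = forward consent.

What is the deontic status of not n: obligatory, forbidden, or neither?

Obligatory

From premise 4 we have O(j).
Premise 2 is O(j -> r); since O(j), deontic closure gives O(r).
Applying K to premise 6 (O(r -> not g)) and O(r) yields O(not g).
With premise 3, O(not g -> d), the K-axiom yields O(d).
Premise 7 is O(s -> not d); contrapositively O(d -> not s). Since O(d) holds, K gives O(not s).
From O(not s) and premise 8, O(not s -> p), we obtain O(p).
The contrapositive of premise 9 (O(n -> not p)) is O(p -> not n), and O(p) is already established, so O(not n).
Premises 1, 5, 10 do not contribute to this derivation.
Hence not n is obligatory.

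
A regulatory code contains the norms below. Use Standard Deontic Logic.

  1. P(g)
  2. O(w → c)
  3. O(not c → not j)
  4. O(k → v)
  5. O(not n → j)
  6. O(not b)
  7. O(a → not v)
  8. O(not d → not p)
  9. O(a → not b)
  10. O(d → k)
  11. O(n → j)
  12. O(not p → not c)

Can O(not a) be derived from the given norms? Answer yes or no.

Yes

Premises 11 and 5 cover both cases: O(n → j) and O(not n → j). Since n ∨ not n is a tautology, O(j) follows.
Premise 3, O(not c → not j), contraposes to O(j → c); with O(j) we get O(c).
Premise 12 is O(not p → not c); contrapositively O(c → p). Since O(c) holds, K gives O(p).
The contrapositive of premise 8 (O(not d → not p)) is O(p → d), and O(p) is already established, so O(d).
Premise 10 is O(d → k); since O(d), deontic closure gives O(k).
Premise 4 is O(k → v); since O(k), deontic closure gives O(v).
Premise 7, O(a → not v), contraposes to O(v → not a); with O(v) we get O(not a).
Premises 1, 2, 6, 9 do not contribute to this derivation.
So O(not a) follows.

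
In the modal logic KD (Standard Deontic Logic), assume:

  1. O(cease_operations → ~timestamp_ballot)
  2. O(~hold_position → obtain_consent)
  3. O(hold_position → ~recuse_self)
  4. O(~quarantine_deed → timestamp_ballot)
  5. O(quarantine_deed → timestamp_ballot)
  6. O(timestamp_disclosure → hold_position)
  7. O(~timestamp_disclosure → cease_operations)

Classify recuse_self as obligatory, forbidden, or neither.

Premises 5 and 4 are O(quarantine_deed → timestamp_ballot) and O(~quarantine_deed → timestamp_ballot); every ideal world satisfies quarantine_deed or ~quarantine_deed, so in either case timestamp_ballot holds — hence O(timestamp_ballot).
The contrapositive of premise 1 (O(cease_operations → ~timestamp_ballot)) is O(timestamp_ballot → ~cease_operations), and O(timestamp_ballot) is already established, so O(~cease_operations).
The contrapositive of premise 7 (O(~timestamp_disclosure → cease_operations)) is O(~cease_operations → timestamp_disclosure), and O(~cease_operations) is already established, so O(timestamp_disclosure).
From O(timestamp_disclosure) and premise 6, O(timestamp_disclosure → hold_position), we obtain O(hold_position).
Applying K to premise 3 (O(hold_position → ~recuse_self)) and O(hold_position) yields O(~recuse_self).
Premise 2 does not contribute to this derivation.
Thus O(~recuse_self), which is F(recuse_self): recuse_self is forbidden.

Forbidden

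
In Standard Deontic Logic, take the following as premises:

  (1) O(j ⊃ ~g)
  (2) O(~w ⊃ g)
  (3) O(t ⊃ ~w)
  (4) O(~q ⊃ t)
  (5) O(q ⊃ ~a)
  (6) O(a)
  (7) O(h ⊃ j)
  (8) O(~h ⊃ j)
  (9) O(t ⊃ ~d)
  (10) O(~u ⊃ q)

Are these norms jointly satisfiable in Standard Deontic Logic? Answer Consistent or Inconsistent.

Premises 8 and 7 cover both cases: O(~h ⊃ j) and O(h ⊃ j). Since ~h ∨ h is a tautology, O(j) follows.
Applying K to premise 1 (O(j ⊃ ~g)) and O(j) yields O(~g).
The contrapositive of premise 2 (O(~w ⊃ g)) is O(~g ⊃ w), and O(~g) is already established, so O(w).
Premise 3 is O(t ⊃ ~w); contrapositively O(w ⊃ ~t). Since O(w) holds, K gives O(~t).
Premise 4 is O(~q ⊃ t); contrapositively O(~t ⊃ q). Since O(~t) holds, K gives O(q).
Premise 5 is O(q ⊃ ~a); since O(q), deontic closure gives O(~a).
But premise 6 directly asserts O(a).
We now have both O(~a) and O(a) — a is simultaneously obligatory and forbidden, violating the D-axiom.

Inconsistent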